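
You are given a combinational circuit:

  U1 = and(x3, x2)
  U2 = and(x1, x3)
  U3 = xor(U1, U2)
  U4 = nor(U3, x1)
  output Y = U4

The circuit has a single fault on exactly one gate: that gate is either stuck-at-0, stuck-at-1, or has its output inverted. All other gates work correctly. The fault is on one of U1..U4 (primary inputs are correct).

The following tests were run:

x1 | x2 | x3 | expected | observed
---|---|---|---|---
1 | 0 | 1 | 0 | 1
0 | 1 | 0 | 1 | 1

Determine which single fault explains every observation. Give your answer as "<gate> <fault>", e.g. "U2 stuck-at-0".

U4 stuck-at-1

Fault-free values for test 1 (x1=1, x2=0, x3=1): U1=0, U2=1, U3=1, U4=0, giving Y=0. Observed 1.
Test 1: faults giving observed 1 are {U4 stuck-at-1, U4 inverted output}.
Test 2 (x1=0, x2=1, x3=0): fault-free U1=0, U2=0, U3=0, U4=1 → 1; observed 1. Eliminates U4 inverted output.
Only U4 stuck-at-1 is consistent with every test.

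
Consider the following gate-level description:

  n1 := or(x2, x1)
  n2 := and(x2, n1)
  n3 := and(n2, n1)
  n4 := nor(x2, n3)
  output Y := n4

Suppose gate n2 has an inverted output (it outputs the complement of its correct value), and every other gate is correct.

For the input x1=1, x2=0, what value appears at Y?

Propagate with n2 forced: n1=1, n2=1 [inverted output], n3=1, n4=0.
So Y = 0. (Without the fault it would be 1.)

0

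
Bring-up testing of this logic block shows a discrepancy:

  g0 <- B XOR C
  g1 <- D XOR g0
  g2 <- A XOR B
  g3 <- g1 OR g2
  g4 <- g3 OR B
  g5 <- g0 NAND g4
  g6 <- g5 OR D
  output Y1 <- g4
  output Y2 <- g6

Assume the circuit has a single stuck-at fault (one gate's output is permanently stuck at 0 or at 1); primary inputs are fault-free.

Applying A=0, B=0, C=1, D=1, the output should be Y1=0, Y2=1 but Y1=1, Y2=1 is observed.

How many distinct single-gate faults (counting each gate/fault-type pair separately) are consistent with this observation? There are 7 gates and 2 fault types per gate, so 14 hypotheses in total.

5

Fault-free: g0=1, g1=0, g2=0, g3=0, g4=0, g5=1, g6=1 → Y1=0, Y2=1. Observed Y1=1, Y2=1.
  g0 stuck-at-0: output Y1=1, Y2=1 ✓
  g0 stuck-at-1: output Y1=0, Y2=1 ✗
  g1 stuck-at-0: output Y1=0, Y2=1 ✗
  g1 stuck-at-1: output Y1=1, Y2=1 ✓
  g2 stuck-at-0: output Y1=0, Y2=1 ✗
  g2 stuck-at-1: output Y1=1, Y2=1 ✓
  g3 stuck-at-0: output Y1=0, Y2=1 ✗
  g3 stuck-at-1: output Y1=1, Y2=1 ✓
  g4 stuck-at-0: output Y1=0, Y2=1 ✗
  g4 stuck-at-1: output Y1=1, Y2=1 ✓
  g5 stuck-at-0: output Y1=0, Y2=1 ✗
  g5 stuck-at-1: output Y1=0, Y2=1 ✗
  g6 stuck-at-0: output Y1=0, Y2=0 ✗
  g6 stuck-at-1: output Y1=0, Y2=1 ✗
Consistent faults: {g0 stuck-at-0, g1 stuck-at-1, g2 stuck-at-1, g3 stuck-at-1, g4 stuck-at-1} — 5 in all.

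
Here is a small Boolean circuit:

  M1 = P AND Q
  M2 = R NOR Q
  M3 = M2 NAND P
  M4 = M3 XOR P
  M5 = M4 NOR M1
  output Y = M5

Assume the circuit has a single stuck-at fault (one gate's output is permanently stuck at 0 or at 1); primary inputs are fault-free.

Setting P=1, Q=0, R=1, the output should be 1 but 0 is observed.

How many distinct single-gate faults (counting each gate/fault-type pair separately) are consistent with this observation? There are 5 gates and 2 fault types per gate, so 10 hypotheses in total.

5

Fault-free: M1=0, M2=0, M3=1, M4=0, M5=1 → 1. Observed 0.
  M1 stuck-at-0: output 1 ✗
  M1 stuck-at-1: output 0 ✓
  M2 stuck-at-0: output 1 ✗
  M2 stuck-at-1: output 0 ✓
  M3 stuck-at-0: output 0 ✓
  M3 stuck-at-1: output 1 ✗
  M4 stuck-at-0: output 1 ✗
  M4 stuck-at-1: output 0 ✓
  M5 stuck-at-0: output 0 ✓
  M5 stuck-at-1: output 1 ✗
Consistent faults: {M1 stuck-at-1, M2 stuck-at-1, M3 stuck-at-0, M4 stuck-at-1, M5 stuck-at-0} — 5 in all.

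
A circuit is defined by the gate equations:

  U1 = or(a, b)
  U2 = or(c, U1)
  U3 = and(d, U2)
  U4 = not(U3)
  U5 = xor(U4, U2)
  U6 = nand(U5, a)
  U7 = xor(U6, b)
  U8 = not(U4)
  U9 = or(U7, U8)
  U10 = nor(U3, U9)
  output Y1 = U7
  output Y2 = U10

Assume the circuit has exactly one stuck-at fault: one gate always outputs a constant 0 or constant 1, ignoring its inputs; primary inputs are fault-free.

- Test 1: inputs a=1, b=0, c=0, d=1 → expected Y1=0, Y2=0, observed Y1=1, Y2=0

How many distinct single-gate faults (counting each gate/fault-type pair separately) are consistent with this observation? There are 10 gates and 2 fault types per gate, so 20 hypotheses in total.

5

Fault-free: U1=1, U2=1, U3=1, U4=0, U5=1, U6=0, U7=0, U8=1, U9=1, U10=0 → Y1=0, Y2=0. Observed Y1=1, Y2=0.
  U1: none of the 2 fault types match ✗
  U2: none of the 2 fault types match ✗
  U3: stuck-at-0 ✓; others ✗
  U4: stuck-at-1 ✓; others ✗
  U5: stuck-at-0 ✓; others ✗
  U6: stuck-at-1 ✓; others ✗
  U7: stuck-at-1 ✓; others ✗
  U8: none of the 2 fault types match ✗
  U9: none of the 2 fault types match ✗
  U10: none of the 2 fault types match ✗
Consistent faults: {U3 stuck-at-0, U4 stuck-at-1, U5 stuck-at-0, U6 stuck-at-1, U7 stuck-at-1} — 5 in all.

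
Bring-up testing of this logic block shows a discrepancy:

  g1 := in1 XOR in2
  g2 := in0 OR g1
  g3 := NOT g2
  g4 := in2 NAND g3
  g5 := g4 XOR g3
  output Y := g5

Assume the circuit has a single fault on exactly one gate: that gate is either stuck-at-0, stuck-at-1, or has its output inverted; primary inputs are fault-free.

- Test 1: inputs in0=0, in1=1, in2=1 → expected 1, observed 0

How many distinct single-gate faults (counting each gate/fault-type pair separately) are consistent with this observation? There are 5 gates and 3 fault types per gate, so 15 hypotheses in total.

Fault-free: g1=0, g2=0, g3=1, g4=0, g5=1 → 1. Observed 0.
  g1: none of the 3 fault types match ✗
  g2: none of the 3 fault types match ✗
  g3: none of the 3 fault types match ✗
  g4: stuck-at-1, inverted output ✓; others ✗
  g5: stuck-at-0, inverted output ✓; others ✗
Consistent faults: {g4 stuck-at-1, g4 inverted output, g5 stuck-at-0, g5 inverted output} — 4 in all.

4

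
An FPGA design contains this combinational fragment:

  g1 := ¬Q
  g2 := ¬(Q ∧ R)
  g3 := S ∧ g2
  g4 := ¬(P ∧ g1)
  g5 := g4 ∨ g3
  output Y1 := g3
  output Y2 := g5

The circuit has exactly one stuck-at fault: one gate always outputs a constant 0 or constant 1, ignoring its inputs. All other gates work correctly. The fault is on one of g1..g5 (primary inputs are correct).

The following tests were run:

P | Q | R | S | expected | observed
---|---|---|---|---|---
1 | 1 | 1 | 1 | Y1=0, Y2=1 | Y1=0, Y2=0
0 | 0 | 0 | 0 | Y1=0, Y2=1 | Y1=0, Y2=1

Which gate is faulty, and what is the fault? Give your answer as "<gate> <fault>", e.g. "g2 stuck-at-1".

Fault-free values for test 1 (P=1, Q=1, R=1, S=1): g1=0, g2=0, g3=0, g4=1, g5=1, giving Y1=0, Y2=1. Observed Y1=0, Y2=0.
Test 1: faults giving observed Y1=0, Y2=0 are {g1 stuck-at-1, g4 stuck-at-0, g5 stuck-at-0}.
Test 2 (P=0, Q=0, R=0, S=0): fault-free g1=1, g2=1, g3=0, g4=1, g5=1 → Y1=0, Y2=1; observed Y1=0, Y2=1. Eliminates g4 stuck-at-0, g5 stuck-at-0.
Only g1 stuck-at-1 is consistent with every test.

g1 stuck-at-1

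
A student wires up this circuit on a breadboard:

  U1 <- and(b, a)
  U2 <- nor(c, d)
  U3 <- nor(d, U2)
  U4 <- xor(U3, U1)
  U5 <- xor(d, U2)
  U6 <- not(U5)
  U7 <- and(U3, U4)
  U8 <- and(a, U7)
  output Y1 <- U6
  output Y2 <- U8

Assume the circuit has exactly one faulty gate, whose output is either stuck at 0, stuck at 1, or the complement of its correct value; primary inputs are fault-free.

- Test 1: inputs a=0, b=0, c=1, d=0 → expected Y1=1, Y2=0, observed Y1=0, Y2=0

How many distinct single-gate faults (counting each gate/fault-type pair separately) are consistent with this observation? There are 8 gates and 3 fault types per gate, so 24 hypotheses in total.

Fault-free: U1=0, U2=0, U3=1, U4=1, U5=0, U6=1, U7=1, U8=0 → Y1=1, Y2=0. Observed Y1=0, Y2=0.
  U1: none of the 3 fault types match ✗
  U2: stuck-at-1, inverted output ✓; others ✗
  U3: none of the 3 fault types match ✗
  U4: none of the 3 fault types match ✗
  U5: stuck-at-1, inverted output ✓; others ✗
  U6: stuck-at-0, inverted output ✓; others ✗
  U7: none of the 3 fault types match ✗
  U8: none of the 3 fault types match ✗
Consistent faults: {U2 stuck-at-1, U2 inverted output, U5 stuck-at-1, U5 inverted output, U6 stuck-at-0, U6 inverted output} — 6 in all.

6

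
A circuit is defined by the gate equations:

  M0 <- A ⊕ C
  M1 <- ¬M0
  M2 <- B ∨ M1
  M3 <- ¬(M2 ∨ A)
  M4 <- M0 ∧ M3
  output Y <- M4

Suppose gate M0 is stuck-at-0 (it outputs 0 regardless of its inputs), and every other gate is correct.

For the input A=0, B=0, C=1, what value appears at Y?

Propagate with M0 forced: M0=0 [stuck-at-0], M1=1, M2=1, M3=0, M4=0.
So Y = 0. (Without the fault it would be 1.)

0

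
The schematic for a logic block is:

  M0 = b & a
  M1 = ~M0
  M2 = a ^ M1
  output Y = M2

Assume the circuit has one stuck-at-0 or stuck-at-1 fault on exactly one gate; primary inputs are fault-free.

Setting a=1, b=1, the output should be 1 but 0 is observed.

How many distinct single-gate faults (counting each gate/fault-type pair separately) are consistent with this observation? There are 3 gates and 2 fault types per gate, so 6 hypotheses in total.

Fault-free: M0=1, M1=0, M2=1 → 1. Observed 0.
  M0 stuck-at-0: output 0 ✓
  M0 stuck-at-1: output 1 ✗
  M1 stuck-at-0: output 1 ✗
  M1 stuck-at-1: output 0 ✓
  M2 stuck-at-0: output 0 ✓
  M2 stuck-at-1: output 1 ✗
Consistent faults: {M0 stuck-at-0, M1 stuck-at-1, M2 stuck-at-0} — 3 in all.

3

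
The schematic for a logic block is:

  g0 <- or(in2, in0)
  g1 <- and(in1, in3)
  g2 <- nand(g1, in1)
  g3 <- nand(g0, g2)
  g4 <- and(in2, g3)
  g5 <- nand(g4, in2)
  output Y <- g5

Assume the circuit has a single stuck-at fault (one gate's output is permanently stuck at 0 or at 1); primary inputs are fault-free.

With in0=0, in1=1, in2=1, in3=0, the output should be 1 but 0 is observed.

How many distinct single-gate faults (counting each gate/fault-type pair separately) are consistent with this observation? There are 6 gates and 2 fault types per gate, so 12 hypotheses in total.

6

Fault-free: g0=1, g1=0, g2=1, g3=0, g4=0, g5=1 → 1. Observed 0.
  g0 stuck-at-0: output 0 ✓
  g0 stuck-at-1: output 1 ✗
  g1 stuck-at-0: output 1 ✗
  g1 stuck-at-1: output 0 ✓
  g2 stuck-at-0: output 0 ✓
  g2 stuck-at-1: output 1 ✗
  g3 stuck-at-0: output 1 ✗
  g3 stuck-at-1: output 0 ✓
  g4 stuck-at-0: output 1 ✗
  g4 stuck-at-1: output 0 ✓
  g5 stuck-at-0: output 0 ✓
  g5 stuck-at-1: output 1 ✗
Consistent faults: {g0 stuck-at-0, g1 stuck-at-1, g2 stuck-at-0, g3 stuck-at-1, g4 stuck-at-1, g5 stuck-at-0} — 6 in all.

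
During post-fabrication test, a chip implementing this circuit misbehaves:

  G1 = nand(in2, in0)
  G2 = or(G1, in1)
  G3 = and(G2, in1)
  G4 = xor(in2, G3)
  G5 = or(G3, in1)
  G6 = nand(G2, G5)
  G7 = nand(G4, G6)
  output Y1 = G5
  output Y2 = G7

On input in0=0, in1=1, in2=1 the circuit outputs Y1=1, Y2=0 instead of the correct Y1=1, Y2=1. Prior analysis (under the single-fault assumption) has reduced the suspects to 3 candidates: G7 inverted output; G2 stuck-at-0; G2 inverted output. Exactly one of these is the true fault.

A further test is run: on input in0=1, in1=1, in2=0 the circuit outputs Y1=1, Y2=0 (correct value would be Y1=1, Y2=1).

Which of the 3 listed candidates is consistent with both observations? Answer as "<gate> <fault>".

G7 inverted output

Evaluate each candidate on input in0=1, in1=1, in2=0:
  G7 inverted output: G1=1, G2=1, G3=1, G4=1, G5=1, G6=0, G7=0 [inverted output] → Y1=1, Y2=0 — matches
  G2 stuck-at-0: G1=1, G2=0 [stuck-at-0], G3=0, G4=0, G5=1, G6=1, G7=1 → Y1=1, Y2=1 — eliminated
  G2 inverted output: G1=1, G2=0 [inverted output], G3=0, G4=0, G5=1, G6=1, G7=1 → Y1=1, Y2=1 — eliminated
Only G7 inverted output reproduces the observed Y1=1, Y2=0.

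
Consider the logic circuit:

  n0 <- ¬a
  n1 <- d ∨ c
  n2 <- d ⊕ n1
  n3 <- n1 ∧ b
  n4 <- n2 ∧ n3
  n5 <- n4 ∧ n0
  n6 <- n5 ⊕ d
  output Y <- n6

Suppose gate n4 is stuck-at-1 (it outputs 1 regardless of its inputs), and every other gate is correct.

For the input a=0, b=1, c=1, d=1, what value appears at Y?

Propagate with n4 forced: n0=1, n1=1, n2=0, n3=1, n4=1 [stuck-at-1], n5=1, n6=0.
So Y = 0. (Without the fault it would be 1.)

0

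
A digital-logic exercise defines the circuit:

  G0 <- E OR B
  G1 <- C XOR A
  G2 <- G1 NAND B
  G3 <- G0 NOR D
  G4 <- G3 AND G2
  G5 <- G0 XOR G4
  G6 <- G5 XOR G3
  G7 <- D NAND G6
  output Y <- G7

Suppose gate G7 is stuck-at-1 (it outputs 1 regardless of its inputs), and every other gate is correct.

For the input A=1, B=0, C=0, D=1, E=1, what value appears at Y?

Propagate with G7 forced: G0=1, G1=1, G2=1, G3=0, G4=0, G5=1, G6=1, G7=1 [stuck-at-1].
So Y = 1. (Without the fault it would be 0.)

1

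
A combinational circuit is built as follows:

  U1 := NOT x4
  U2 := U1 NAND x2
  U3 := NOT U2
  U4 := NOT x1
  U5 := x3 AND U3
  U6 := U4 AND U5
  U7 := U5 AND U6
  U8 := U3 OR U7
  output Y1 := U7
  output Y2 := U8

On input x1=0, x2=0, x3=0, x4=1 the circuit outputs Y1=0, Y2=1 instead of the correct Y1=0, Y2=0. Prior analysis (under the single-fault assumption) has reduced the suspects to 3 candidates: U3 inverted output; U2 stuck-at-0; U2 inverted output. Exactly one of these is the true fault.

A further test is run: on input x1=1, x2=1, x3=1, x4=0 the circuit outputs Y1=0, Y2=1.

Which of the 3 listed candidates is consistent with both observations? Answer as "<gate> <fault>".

Evaluate each candidate on input x1=1, x2=1, x3=1, x4=0:
  U3 inverted output: U1=1, U2=0, U3=0 [inverted output], U4=0, U5=0, U6=0, U7=0, U8=0 → Y1=0, Y2=0 — eliminated
  U2 stuck-at-0: U1=1, U2=0 [stuck-at-0], U3=1, U4=0, U5=1, U6=0, U7=0, U8=1 → Y1=0, Y2=1 — matches
  U2 inverted output: U1=1, U2=1 [inverted output], U3=0, U4=0, U5=0, U6=0, U7=0, U8=0 → Y1=0, Y2=0 — eliminated
Only U2 stuck-at-0 reproduces the observed Y1=0, Y2=1.

U2 stuck-at-0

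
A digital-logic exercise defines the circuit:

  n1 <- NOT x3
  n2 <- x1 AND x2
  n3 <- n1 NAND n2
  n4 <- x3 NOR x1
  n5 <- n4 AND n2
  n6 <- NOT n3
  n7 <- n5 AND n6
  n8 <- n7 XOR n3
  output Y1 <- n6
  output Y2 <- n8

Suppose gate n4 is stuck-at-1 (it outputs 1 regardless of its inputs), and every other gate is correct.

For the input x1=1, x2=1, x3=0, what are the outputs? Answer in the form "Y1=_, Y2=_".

Y1=1, Y2=1

Propagate with n4 forced: n1=1, n2=1, n3=0, n4=1 [stuck-at-1], n5=1, n6=1, n7=1, n8=1.
So the outputs are Y1=1, Y2=1. (Without the fault they would be Y1=1, Y2=0.)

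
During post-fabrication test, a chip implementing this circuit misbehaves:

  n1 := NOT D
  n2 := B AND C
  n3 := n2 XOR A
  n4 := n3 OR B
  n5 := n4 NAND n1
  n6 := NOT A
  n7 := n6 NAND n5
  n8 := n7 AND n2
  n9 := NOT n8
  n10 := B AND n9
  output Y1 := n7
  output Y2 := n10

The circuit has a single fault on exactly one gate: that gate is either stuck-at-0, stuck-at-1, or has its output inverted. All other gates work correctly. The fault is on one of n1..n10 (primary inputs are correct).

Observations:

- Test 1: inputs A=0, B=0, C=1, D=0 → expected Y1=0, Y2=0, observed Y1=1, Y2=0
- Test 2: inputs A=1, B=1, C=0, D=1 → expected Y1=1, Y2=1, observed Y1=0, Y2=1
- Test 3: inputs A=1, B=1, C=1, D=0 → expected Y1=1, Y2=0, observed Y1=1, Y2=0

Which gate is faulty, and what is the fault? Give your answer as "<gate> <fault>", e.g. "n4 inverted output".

Fault-free values for test 1 (A=0, B=0, C=1, D=0): n1=1, n2=0, n3=0, n4=0, n5=1, n6=1, n7=0, n8=0, n9=1, n10=0, giving Y1=0, Y2=0. Observed Y1=1, Y2=0.
Test 1: faults giving observed Y1=1, Y2=0 are {n2 stuck-at-1, n2 inverted output, n3 stuck-at-1, n3 inverted output, n4 stuck-at-1, n4 inverted output, n5 stuck-at-0, n5 inverted output, n6 stuck-at-0, n6 inverted output, n7 stuck-at-1, n7 inverted output}.
Test 2 (A=1, B=1, C=0, D=1): fault-free n1=0, n2=0, n3=1, n4=1, n5=1, n6=0, n7=1, n8=0, n9=1, n10=1 → Y1=1, Y2=1; observed Y1=0, Y2=1. Eliminates n2 stuck-at-1, n2 inverted output, n3 stuck-at-1, n3 inverted output, n4 stuck-at-1, n4 inverted output, n5 stuck-at-0, n5 inverted output, n6 stuck-at-0, n7 stuck-at-1.
Test 3 (A=1, B=1, C=1, D=0): fault-free n1=1, n2=1, n3=0, n4=1, n5=0, n6=0, n7=1, n8=1, n9=0, n10=0 → Y1=1, Y2=0; observed Y1=1, Y2=0. Eliminates n7 inverted output.
Only n6 inverted output is consistent with every test.

n6 inverted output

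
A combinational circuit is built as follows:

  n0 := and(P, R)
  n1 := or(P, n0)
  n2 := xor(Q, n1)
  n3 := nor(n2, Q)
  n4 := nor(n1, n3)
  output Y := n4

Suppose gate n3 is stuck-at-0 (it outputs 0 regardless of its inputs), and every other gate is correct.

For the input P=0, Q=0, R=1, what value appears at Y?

Propagate with n3 forced: n0=0, n1=0, n2=0, n3=0 [stuck-at-0], n4=1.
So Y = 1. (Without the fault it would be 0.)

1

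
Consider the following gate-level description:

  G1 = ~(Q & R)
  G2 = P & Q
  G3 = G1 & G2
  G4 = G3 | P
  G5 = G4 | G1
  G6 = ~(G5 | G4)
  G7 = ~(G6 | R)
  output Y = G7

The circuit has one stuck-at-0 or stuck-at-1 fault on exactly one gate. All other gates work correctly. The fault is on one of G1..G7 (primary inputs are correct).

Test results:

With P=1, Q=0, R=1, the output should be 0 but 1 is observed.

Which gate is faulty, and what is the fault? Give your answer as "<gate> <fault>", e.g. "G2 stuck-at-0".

Fault-free values for test 1 (P=1, Q=0, R=1): G1=1, G2=0, G3=0, G4=1, G5=1, G6=0, G7=0, giving Y=0. Observed 1.
Test 1: faults giving observed 1 are {G7 stuck-at-1}.
Only G7 stuck-at-1 is consistent with every test.

G7 stuck-at-1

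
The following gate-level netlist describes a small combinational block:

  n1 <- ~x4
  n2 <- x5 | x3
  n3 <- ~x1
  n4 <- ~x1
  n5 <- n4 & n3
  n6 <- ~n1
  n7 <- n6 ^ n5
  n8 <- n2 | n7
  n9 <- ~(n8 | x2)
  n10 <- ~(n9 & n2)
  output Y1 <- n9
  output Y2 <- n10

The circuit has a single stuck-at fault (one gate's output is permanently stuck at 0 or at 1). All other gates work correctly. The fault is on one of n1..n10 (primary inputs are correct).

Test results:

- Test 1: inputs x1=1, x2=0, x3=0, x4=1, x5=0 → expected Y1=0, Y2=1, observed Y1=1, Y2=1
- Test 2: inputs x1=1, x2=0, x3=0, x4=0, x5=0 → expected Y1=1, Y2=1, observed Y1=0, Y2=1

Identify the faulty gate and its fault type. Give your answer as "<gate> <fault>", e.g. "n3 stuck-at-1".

n5 stuck-at-1

Fault-free values for test 1 (x1=1, x2=0, x3=0, x4=1, x5=0): n1=0, n2=0, n3=0, n4=0, n5=0, n6=1, n7=1, n8=1, n9=0, n10=1, giving Y1=0, Y2=1. Observed Y1=1, Y2=1.
Test 1: faults giving observed Y1=1, Y2=1 are {n1 stuck-at-1, n5 stuck-at-1, n6 stuck-at-0, n7 stuck-at-0, n8 stuck-at-0, n9 stuck-at-1}.
Test 2 (x1=1, x2=0, x3=0, x4=0, x5=0): fault-free n1=1, n2=0, n3=0, n4=0, n5=0, n6=0, n7=0, n8=0, n9=1, n10=1 → Y1=1, Y2=1; observed Y1=0, Y2=1. Eliminates n1 stuck-at-1, n6 stuck-at-0, n7 stuck-at-0, n8 stuck-at-0, n9 stuck-at-1.
Only n5 stuck-at-1 is consistent with every test.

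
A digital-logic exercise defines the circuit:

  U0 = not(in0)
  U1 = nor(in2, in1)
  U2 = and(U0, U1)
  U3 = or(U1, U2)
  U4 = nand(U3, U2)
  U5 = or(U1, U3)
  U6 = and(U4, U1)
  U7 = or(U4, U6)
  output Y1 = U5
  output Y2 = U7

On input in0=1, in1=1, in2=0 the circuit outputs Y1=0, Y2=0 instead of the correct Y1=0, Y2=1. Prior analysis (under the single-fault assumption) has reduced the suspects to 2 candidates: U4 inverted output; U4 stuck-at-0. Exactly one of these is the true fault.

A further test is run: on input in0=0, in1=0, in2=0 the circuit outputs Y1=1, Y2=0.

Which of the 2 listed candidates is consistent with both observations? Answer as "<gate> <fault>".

U4 stuck-at-0

Evaluate each candidate on input in0=0, in1=0, in2=0:
  U4 inverted output: U0=1, U1=1, U2=1, U3=1, U4=1 [inverted output], U5=1, U6=1, U7=1 → Y1=1, Y2=1 — eliminated
  U4 stuck-at-0: U0=1, U1=1, U2=1, U3=1, U4=0 [stuck-at-0], U5=1, U6=0, U7=0 → Y1=1, Y2=0 — matches
Only U4 stuck-at-0 reproduces the observed Y1=1, Y2=0.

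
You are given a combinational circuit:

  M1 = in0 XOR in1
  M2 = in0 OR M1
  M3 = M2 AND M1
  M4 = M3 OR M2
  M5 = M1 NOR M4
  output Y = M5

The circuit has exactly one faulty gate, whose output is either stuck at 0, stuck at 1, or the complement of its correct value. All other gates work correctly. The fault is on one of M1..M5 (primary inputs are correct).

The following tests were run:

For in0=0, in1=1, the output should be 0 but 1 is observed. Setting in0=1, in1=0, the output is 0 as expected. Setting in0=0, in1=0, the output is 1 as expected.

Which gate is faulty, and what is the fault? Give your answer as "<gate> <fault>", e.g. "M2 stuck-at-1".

Fault-free values for test 1 (in0=0, in1=1): M1=1, M2=1, M3=1, M4=1, M5=0, giving Y=0. Observed 1.
Test 1: faults giving observed 1 are {M1 stuck-at-0, M1 inverted output, M5 stuck-at-1, M5 inverted output}.
Test 2 (in0=1, in1=0): fault-free M1=1, M2=1, M3=1, M4=1, M5=0 → 0; observed 0. Eliminates M5 stuck-at-1, M5 inverted output.
Test 3 (in0=0, in1=0): fault-free M1=0, M2=0, M3=0, M4=0, M5=1 → 1; observed 1. Eliminates M1 inverted output.
Only M1 stuck-at-0 is consistent with every test.

M1 stuck-at-0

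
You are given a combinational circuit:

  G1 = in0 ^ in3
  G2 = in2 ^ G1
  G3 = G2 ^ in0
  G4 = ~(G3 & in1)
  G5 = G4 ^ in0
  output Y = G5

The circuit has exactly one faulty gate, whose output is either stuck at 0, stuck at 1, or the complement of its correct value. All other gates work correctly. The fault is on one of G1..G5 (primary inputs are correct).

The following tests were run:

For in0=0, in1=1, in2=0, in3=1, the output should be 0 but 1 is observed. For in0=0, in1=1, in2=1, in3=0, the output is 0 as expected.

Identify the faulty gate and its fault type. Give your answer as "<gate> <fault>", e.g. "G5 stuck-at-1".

G1 stuck-at-0

Fault-free values for test 1 (in0=0, in1=1, in2=0, in3=1): G1=1, G2=1, G3=1, G4=0, G5=0, giving Y=0. Observed 1.
Test 1: faults giving observed 1 are {G1 stuck-at-0, G1 inverted output, G2 stuck-at-0, G2 inverted output, G3 stuck-at-0, G3 inverted output, G4 stuck-at-1, G4 inverted output, G5 stuck-at-1, G5 inverted output}.
Test 2 (in0=0, in1=1, in2=1, in3=0): fault-free G1=0, G2=1, G3=1, G4=0, G5=0 → 0; observed 0. Eliminates G1 inverted output, G2 stuck-at-0, G2 inverted output, G3 stuck-at-0, G3 inverted output, G4 stuck-at-1, G4 inverted output, G5 stuck-at-1, G5 inverted output.
Only G1 stuck-at-0 is consistent with every test.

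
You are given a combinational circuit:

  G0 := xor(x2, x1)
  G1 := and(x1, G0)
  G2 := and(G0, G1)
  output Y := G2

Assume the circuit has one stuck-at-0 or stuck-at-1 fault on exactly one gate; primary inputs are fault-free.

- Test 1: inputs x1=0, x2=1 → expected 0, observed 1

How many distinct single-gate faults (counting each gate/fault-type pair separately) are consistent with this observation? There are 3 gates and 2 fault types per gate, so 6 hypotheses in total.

2

Fault-free: G0=1, G1=0, G2=0 → 0. Observed 1.
  G0 stuck-at-0: output 0 ✗
  G0 stuck-at-1: output 0 ✗
  G1 stuck-at-0: output 0 ✗
  G1 stuck-at-1: output 1 ✓
  G2 stuck-at-0: output 0 ✗
  G2 stuck-at-1: output 1 ✓
Consistent faults: {G1 stuck-at-1, G2 stuck-at-1} — 2 in all.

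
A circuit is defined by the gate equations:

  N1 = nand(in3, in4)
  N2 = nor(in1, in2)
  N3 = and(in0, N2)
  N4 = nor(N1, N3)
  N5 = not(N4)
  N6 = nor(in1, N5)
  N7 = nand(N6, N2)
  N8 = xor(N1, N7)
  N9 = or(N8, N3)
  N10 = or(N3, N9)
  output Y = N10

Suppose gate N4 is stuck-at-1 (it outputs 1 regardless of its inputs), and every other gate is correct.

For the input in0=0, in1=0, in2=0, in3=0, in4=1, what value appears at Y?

Propagate with N4 forced: N1=1, N2=1, N3=0, N4=1 [stuck-at-1], N5=0, N6=1, N7=0, N8=1, N9=1, N10=1.
So Y = 1. (Without the fault it would be 0.)

1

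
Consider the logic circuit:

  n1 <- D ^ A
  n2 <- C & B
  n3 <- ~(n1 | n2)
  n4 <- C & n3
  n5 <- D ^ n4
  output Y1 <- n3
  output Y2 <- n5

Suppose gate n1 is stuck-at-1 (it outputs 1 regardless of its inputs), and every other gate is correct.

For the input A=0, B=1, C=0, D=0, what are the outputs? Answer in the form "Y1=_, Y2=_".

Y1=0, Y2=0

Propagate with n1 forced: n1=1 [stuck-at-1], n2=0, n3=0, n4=0, n5=0.
So the outputs are Y1=0, Y2=0. (Without the fault they would be Y1=1, Y2=0.)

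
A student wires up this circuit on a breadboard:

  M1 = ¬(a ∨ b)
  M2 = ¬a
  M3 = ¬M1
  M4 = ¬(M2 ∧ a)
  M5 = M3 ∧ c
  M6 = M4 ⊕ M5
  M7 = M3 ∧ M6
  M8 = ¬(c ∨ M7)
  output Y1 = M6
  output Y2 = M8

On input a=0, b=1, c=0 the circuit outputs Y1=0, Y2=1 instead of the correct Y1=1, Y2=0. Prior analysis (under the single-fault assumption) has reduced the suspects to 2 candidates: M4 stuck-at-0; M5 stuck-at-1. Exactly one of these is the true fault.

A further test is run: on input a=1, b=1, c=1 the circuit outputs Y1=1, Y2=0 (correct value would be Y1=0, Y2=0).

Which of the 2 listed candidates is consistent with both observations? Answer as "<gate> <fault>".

Evaluate each candidate on input a=1, b=1, c=1:
  M4 stuck-at-0: M1=0, M2=0, M3=1, M4=0 [stuck-at-0], M5=1, M6=1, M7=1, M8=0 → Y1=1, Y2=0 — matches
  M5 stuck-at-1: M1=0, M2=0, M3=1, M4=1, M5=1 [stuck-at-1], M6=0, M7=0, M8=0 → Y1=0, Y2=0 — eliminated
Only M4 stuck-at-0 reproduces the observed Y1=1, Y2=0.

M4 stuck-at-0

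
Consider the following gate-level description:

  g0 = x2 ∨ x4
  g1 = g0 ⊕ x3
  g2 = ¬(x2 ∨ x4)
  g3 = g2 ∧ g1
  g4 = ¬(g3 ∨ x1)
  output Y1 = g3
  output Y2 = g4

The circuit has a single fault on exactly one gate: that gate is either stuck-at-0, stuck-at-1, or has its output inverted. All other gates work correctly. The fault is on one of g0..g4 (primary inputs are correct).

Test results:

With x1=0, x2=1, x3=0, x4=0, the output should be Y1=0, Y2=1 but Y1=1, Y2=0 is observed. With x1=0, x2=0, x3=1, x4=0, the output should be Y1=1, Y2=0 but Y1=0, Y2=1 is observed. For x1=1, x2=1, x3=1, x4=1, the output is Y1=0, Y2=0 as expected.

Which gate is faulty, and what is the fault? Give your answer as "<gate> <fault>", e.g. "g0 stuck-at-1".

Fault-free values for test 1 (x1=0, x2=1, x3=0, x4=0): g0=1, g1=1, g2=0, g3=0, g4=1, giving Y1=0, Y2=1. Observed Y1=1, Y2=0.
Test 1: faults giving observed Y1=1, Y2=0 are {g2 stuck-at-1, g2 inverted output, g3 stuck-at-1, g3 inverted output}.
Test 2 (x1=0, x2=0, x3=1, x4=0): fault-free g0=0, g1=1, g2=1, g3=1, g4=0 → Y1=1, Y2=0; observed Y1=0, Y2=1. Eliminates g2 stuck-at-1, g3 stuck-at-1.
Test 3 (x1=1, x2=1, x3=1, x4=1): fault-free g0=1, g1=0, g2=0, g3=0, g4=0 → Y1=0, Y2=0; observed Y1=0, Y2=0. Eliminates g3 inverted output.
Only g2 inverted output is consistent with every test.

g2 inverted output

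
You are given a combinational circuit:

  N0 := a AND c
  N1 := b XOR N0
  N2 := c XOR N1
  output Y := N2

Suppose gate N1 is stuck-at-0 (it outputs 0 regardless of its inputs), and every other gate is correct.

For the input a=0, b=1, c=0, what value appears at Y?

Propagate with N1 forced: N0=0, N1=0 [stuck-at-0], N2=0.
So Y = 0. (Without the fault it would be 1.)

0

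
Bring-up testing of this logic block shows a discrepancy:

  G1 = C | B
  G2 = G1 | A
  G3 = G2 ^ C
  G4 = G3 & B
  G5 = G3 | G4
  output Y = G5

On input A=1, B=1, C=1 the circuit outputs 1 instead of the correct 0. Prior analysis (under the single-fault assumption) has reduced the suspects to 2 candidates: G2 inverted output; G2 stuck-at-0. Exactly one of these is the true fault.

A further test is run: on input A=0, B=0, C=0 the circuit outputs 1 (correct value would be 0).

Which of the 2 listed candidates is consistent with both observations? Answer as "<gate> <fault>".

G2 inverted output

Evaluate each candidate on input A=0, B=0, C=0:
  G2 inverted output: G1=0, G2=1 [inverted output], G3=1, G4=0, G5=1 → 1 — matches
  G2 stuck-at-0: G1=0, G2=0 [stuck-at-0], G3=0, G4=0, G5=0 → 0 — eliminated
Only G2 inverted output reproduces the observed 1.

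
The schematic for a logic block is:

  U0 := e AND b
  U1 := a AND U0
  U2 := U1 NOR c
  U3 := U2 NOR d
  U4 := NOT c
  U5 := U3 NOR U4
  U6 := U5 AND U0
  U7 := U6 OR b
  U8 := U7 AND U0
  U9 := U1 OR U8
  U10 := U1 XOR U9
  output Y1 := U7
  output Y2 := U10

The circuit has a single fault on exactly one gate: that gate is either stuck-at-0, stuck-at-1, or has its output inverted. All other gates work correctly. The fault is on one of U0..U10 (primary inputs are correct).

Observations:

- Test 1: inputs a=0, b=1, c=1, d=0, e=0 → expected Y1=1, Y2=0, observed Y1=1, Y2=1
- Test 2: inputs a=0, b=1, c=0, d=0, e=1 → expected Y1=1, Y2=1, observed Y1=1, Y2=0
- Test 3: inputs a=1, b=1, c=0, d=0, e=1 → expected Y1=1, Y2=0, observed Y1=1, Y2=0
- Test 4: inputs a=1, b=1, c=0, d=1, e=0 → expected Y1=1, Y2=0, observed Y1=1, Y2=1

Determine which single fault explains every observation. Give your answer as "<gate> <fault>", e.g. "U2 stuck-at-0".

Fault-free values for test 1 (a=0, b=1, c=1, d=0, e=0): U0=0, U1=0, U2=0, U3=1, U4=0, U5=0, U6=0, U7=1, U8=0, U9=0, U10=0, giving Y1=1, Y2=0. Observed Y1=1, Y2=1.
Test 1: faults giving observed Y1=1, Y2=1 are {U0 stuck-at-1, U0 inverted output, U8 stuck-at-1, U8 inverted output, U9 stuck-at-1, U9 inverted output, U10 stuck-at-1, U10 inverted output}.
Test 2 (a=0, b=1, c=0, d=0, e=1): fault-free U0=1, U1=0, U2=1, U3=0, U4=1, U5=0, U6=0, U7=1, U8=1, U9=1, U10=1 → Y1=1, Y2=1; observed Y1=1, Y2=0. Eliminates U0 stuck-at-1, U8 stuck-at-1, U9 stuck-at-1, U10 stuck-at-1.
Test 3 (a=1, b=1, c=0, d=0, e=1): fault-free U0=1, U1=1, U2=0, U3=1, U4=1, U5=0, U6=0, U7=1, U8=1, U9=1, U10=0 → Y1=1, Y2=0; observed Y1=1, Y2=0. Eliminates U9 inverted output, U10 inverted output.
Test 4 (a=1, b=1, c=0, d=1, e=0): fault-free U0=0, U1=0, U2=1, U3=0, U4=1, U5=0, U6=0, U7=1, U8=0, U9=0, U10=0 → Y1=1, Y2=0; observed Y1=1, Y2=1. Eliminates U0 inverted output.
Only U8 inverted output is consistent with every test.

U8 inverted output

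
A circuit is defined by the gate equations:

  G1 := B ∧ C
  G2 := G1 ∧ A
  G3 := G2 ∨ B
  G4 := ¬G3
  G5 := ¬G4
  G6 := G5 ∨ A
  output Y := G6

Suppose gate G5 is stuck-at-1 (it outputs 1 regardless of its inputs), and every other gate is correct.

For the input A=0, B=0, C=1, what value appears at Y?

1

Propagate with G5 forced: G1=0, G2=0, G3=0, G4=1, G5=1 [stuck-at-1], G6=1.
So Y = 1. (Without the fault it would be 0.)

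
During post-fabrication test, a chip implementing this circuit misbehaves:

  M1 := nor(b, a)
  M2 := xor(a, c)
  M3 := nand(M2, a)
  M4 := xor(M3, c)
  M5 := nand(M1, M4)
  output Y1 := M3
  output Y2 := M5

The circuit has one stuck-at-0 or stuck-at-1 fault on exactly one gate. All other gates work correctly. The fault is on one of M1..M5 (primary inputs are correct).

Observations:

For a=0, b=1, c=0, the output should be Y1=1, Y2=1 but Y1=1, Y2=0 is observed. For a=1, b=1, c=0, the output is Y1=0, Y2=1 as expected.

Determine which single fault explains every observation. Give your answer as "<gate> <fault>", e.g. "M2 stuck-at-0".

M1 stuck-at-1

Fault-free values for test 1 (a=0, b=1, c=0): M1=0, M2=0, M3=1, M4=1, M5=1, giving Y1=1, Y2=1. Observed Y1=1, Y2=0.
Test 1: faults giving observed Y1=1, Y2=0 are {M1 stuck-at-1, M5 stuck-at-0}.
Test 2 (a=1, b=1, c=0): fault-free M1=0, M2=1, M3=0, M4=0, M5=1 → Y1=0, Y2=1; observed Y1=0, Y2=1. Eliminates M5 stuck-at-0.
Only M1 stuck-at-1 is consistent with every test.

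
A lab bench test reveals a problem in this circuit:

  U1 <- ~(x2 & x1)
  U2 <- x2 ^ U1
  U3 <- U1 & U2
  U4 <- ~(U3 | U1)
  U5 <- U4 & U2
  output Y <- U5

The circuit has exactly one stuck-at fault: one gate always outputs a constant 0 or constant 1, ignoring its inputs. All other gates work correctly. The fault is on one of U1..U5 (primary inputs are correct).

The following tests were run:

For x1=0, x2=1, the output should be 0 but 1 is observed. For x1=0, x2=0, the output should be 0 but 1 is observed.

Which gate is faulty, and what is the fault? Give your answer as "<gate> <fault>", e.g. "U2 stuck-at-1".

Fault-free values for test 1 (x1=0, x2=1): U1=1, U2=0, U3=0, U4=0, U5=0, giving Y=0. Observed 1.
Test 1: faults giving observed 1 are {U1 stuck-at-0, U5 stuck-at-1}.
Test 2 (x1=0, x2=0): fault-free U1=1, U2=1, U3=1, U4=0, U5=0 → 0; observed 1. Eliminates U1 stuck-at-0.
Only U5 stuck-at-1 is consistent with every test.

U5 stuck-at-1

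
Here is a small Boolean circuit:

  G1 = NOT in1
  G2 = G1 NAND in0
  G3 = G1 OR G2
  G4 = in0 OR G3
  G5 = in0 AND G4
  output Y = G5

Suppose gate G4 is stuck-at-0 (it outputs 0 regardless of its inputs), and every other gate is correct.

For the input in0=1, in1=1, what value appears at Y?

Propagate with G4 forced: G1=0, G2=1, G3=1, G4=0 [stuck-at-0], G5=0.
So Y = 0. (Without the fault it would be 1.)

0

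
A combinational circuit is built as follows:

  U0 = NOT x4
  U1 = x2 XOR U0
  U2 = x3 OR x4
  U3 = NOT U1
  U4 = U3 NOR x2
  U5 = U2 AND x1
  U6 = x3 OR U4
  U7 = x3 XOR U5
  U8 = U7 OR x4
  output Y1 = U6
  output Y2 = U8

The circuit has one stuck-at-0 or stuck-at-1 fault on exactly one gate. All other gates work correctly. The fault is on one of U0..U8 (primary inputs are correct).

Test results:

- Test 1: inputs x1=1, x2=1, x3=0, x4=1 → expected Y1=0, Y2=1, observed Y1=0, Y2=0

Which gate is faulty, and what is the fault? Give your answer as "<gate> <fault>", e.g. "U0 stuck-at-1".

Fault-free values for test 1 (x1=1, x2=1, x3=0, x4=1): U0=0, U1=1, U2=1, U3=0, U4=0, U5=1, U6=0, U7=1, U8=1, giving Y1=0, Y2=1. Observed Y1=0, Y2=0.
Test 1: faults giving observed Y1=0, Y2=0 are {U8 stuck-at-0}.
Only U8 stuck-at-0 is consistent with every test.

U8 stuck-at-0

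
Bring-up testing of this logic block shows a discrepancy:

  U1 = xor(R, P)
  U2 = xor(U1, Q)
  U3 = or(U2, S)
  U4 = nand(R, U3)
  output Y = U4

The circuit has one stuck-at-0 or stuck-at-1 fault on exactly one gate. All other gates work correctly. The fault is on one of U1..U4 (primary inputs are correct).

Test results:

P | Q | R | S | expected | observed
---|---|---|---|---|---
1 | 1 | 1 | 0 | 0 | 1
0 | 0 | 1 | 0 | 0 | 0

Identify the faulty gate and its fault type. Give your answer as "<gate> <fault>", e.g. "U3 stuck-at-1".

Fault-free values for test 1 (P=1, Q=1, R=1, S=0): U1=0, U2=1, U3=1, U4=0, giving Y=0. Observed 1.
Test 1: faults giving observed 1 are {U1 stuck-at-1, U2 stuck-at-0, U3 stuck-at-0, U4 stuck-at-1}.
Test 2 (P=0, Q=0, R=1, S=0): fault-free U1=1, U2=1, U3=1, U4=0 → 0; observed 0. Eliminates U2 stuck-at-0, U3 stuck-at-0, U4 stuck-at-1.
Only U1 stuck-at-1 is consistent with every test.

U1 stuck-at-1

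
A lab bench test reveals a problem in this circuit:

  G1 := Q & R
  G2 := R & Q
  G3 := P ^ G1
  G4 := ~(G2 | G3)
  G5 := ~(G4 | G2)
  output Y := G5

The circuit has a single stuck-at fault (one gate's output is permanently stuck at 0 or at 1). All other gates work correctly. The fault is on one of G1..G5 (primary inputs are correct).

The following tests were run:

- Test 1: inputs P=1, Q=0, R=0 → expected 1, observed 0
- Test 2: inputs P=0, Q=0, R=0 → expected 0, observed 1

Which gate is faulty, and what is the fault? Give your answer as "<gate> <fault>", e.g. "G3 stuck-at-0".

G1 stuck-at-1

Fault-free values for test 1 (P=1, Q=0, R=0): G1=0, G2=0, G3=1, G4=0, G5=1, giving Y=1. Observed 0.
Test 1: faults giving observed 0 are {G1 stuck-at-1, G2 stuck-at-1, G3 stuck-at-0, G4 stuck-at-1, G5 stuck-at-0}.
Test 2 (P=0, Q=0, R=0): fault-free G1=0, G2=0, G3=0, G4=1, G5=0 → 0; observed 1. Eliminates G2 stuck-at-1, G3 stuck-at-0, G4 stuck-at-1, G5 stuck-at-0.
Only G1 stuck-at-1 is consistent with every test.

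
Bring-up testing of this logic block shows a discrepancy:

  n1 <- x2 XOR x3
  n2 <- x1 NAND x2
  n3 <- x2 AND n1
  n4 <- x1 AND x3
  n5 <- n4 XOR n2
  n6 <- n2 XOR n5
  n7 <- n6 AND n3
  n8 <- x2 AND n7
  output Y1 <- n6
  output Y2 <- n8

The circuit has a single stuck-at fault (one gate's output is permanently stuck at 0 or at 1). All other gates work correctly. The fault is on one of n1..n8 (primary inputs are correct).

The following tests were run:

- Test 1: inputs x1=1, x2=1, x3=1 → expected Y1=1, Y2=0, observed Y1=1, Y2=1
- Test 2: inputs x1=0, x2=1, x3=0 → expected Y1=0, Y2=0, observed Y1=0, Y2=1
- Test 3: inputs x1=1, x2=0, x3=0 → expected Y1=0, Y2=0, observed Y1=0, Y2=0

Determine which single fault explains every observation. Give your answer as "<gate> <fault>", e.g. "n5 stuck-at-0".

n7 stuck-at-1

Fault-free values for test 1 (x1=1, x2=1, x3=1): n1=0, n2=0, n3=0, n4=1, n5=1, n6=1, n7=0, n8=0, giving Y1=1, Y2=0. Observed Y1=1, Y2=1.
Test 1: faults giving observed Y1=1, Y2=1 are {n1 stuck-at-1, n3 stuck-at-1, n7 stuck-at-1, n8 stuck-at-1}.
Test 2 (x1=0, x2=1, x3=0): fault-free n1=1, n2=1, n3=1, n4=0, n5=1, n6=0, n7=0, n8=0 → Y1=0, Y2=0; observed Y1=0, Y2=1. Eliminates n1 stuck-at-1, n3 stuck-at-1.
Test 3 (x1=1, x2=0, x3=0): fault-free n1=0, n2=1, n3=0, n4=0, n5=1, n6=0, n7=0, n8=0 → Y1=0, Y2=0; observed Y1=0, Y2=0. Eliminates n8 stuck-at-1.
Only n7 stuck-at-1 is consistent with every test.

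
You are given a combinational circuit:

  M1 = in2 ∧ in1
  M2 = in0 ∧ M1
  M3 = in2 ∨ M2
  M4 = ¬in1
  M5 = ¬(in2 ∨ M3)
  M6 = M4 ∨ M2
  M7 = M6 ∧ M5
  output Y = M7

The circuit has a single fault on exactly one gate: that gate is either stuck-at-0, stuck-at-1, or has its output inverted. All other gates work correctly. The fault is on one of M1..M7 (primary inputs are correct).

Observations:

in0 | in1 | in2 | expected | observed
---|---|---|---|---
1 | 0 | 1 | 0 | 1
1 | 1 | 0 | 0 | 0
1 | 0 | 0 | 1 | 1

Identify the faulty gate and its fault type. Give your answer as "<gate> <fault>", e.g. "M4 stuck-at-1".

Fault-free values for test 1 (in0=1, in1=0, in2=1): M1=0, M2=0, M3=1, M4=1, M5=0, M6=1, M7=0, giving Y=0. Observed 1.
Test 1: faults giving observed 1 are {M5 stuck-at-1, M5 inverted output, M7 stuck-at-1, M7 inverted output}.
Test 2 (in0=1, in1=1, in2=0): fault-free M1=0, M2=0, M3=0, M4=0, M5=1, M6=0, M7=0 → 0; observed 0. Eliminates M7 stuck-at-1, M7 inverted output.
Test 3 (in0=1, in1=0, in2=0): fault-free M1=0, M2=0, M3=0, M4=1, M5=1, M6=1, M7=1 → 1; observed 1. Eliminates M5 inverted output.
Only M5 stuck-at-1 is consistent with every test.

M5 stuck-at-1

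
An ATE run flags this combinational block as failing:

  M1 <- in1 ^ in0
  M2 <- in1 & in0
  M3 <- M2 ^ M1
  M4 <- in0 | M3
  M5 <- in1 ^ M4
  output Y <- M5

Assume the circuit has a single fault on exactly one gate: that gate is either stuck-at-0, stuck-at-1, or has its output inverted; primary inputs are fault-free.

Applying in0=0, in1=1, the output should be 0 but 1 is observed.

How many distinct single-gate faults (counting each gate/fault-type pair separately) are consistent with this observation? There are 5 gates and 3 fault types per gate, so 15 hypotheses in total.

10

Fault-free: M1=1, M2=0, M3=1, M4=1, M5=0 → 0. Observed 1.
  M1: stuck-at-0, inverted output ✓; others ✗
  M2: stuck-at-1, inverted output ✓; others ✗
  M3: stuck-at-0, inverted output ✓; others ✗
  M4: stuck-at-0, inverted output ✓; others ✗
  M5: stuck-at-1, inverted output ✓; others ✗
Consistent faults: {M1 stuck-at-0, M1 inverted output, M2 stuck-at-1, M2 inverted output, M3 stuck-at-0, M3 inverted output, M4 stuck-at-0, M4 inverted output, M5 stuck-at-1, M5 inverted output} — 10 in all.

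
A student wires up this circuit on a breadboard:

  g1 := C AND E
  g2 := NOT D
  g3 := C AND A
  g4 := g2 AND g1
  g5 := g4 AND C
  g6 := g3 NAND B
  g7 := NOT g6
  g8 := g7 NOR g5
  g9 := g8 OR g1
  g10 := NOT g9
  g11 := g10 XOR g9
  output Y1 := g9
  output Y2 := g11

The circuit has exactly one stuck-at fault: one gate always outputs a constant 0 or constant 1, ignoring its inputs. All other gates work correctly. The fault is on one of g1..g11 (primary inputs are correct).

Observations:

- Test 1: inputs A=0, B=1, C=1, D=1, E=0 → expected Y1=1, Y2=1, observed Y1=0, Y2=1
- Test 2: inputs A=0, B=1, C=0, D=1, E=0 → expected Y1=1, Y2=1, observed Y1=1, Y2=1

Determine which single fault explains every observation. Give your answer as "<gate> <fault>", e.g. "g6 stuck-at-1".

Fault-free values for test 1 (A=0, B=1, C=1, D=1, E=0): g1=0, g2=0, g3=0, g4=0, g5=0, g6=1, g7=0, g8=1, g9=1, g10=0, g11=1, giving Y1=1, Y2=1. Observed Y1=0, Y2=1.
Test 1: faults giving observed Y1=0, Y2=1 are {g3 stuck-at-1, g4 stuck-at-1, g5 stuck-at-1, g6 stuck-at-0, g7 stuck-at-1, g8 stuck-at-0, g9 stuck-at-0}.
Test 2 (A=0, B=1, C=0, D=1, E=0): fault-free g1=0, g2=0, g3=0, g4=0, g5=0, g6=1, g7=0, g8=1, g9=1, g10=0, g11=1 → Y1=1, Y2=1; observed Y1=1, Y2=1. Eliminates g3 stuck-at-1, g5 stuck-at-1, g6 stuck-at-0, g7 stuck-at-1, g8 stuck-at-0, g9 stuck-at-0.
Only g4 stuck-at-1 is consistent with every test.

g4 stuck-at-1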